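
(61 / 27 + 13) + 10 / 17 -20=-4.15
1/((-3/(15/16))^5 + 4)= -3125/1036076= -0.00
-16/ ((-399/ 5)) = 0.20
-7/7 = -1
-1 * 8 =-8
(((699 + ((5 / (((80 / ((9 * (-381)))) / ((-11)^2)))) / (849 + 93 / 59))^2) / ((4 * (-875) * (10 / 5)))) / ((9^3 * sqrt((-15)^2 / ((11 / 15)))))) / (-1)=172824849683 * sqrt(165) / 121851903688704000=0.00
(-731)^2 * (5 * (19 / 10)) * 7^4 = 24377014459 / 2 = 12188507229.50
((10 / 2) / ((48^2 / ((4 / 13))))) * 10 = 25 / 3744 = 0.01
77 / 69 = 1.12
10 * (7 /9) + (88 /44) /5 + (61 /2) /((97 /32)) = 79616 /4365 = 18.24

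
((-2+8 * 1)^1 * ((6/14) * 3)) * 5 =270/7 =38.57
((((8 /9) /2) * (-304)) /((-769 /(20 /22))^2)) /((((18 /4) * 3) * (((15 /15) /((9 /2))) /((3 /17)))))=-121600 /10947866193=-0.00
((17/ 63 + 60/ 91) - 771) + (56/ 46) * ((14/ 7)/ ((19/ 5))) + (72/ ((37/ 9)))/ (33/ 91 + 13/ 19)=-752.70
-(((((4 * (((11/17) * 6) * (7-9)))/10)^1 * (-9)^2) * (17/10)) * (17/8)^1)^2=-2064884481/2500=-825953.79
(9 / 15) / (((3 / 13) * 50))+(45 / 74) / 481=118493 / 2224625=0.05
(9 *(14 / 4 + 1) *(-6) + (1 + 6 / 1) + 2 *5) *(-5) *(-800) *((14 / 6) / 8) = -791000 / 3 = -263666.67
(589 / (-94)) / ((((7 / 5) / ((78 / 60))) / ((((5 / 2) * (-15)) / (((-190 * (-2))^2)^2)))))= 1209 / 115538483200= 0.00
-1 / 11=-0.09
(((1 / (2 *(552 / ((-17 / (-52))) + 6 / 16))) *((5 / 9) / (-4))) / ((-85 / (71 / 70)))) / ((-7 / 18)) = -0.00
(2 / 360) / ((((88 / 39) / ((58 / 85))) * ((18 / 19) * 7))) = 7163 / 28274400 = 0.00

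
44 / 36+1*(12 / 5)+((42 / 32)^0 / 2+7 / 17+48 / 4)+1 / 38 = 240704 / 14535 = 16.56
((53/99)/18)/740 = 53/1318680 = 0.00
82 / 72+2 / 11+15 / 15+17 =7651 / 396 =19.32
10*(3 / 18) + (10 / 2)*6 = 95 / 3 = 31.67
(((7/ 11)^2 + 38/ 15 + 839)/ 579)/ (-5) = -1528118/ 5254425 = -0.29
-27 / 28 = -0.96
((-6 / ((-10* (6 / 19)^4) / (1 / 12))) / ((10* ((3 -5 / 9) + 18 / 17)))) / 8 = 2215457 / 123494400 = 0.02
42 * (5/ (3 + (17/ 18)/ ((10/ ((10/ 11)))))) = 41580/ 611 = 68.05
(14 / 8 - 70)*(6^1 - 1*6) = 0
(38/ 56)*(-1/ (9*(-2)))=19/ 504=0.04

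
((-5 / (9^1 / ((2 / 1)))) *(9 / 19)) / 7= -10 / 133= -0.08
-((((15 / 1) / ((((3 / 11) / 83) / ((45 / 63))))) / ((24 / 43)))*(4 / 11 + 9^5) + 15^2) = -57955511975 / 168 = -344973285.57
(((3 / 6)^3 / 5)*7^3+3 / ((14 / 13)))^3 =32187778741 / 21952000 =1466.28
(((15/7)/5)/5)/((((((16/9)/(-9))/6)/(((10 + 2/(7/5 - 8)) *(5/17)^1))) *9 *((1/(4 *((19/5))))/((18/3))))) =-98496/1309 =-75.25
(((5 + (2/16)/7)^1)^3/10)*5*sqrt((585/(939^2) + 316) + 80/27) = 22188041*sqrt(2531132349)/989420544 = 1128.22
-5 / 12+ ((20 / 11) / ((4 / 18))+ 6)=1817 / 132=13.77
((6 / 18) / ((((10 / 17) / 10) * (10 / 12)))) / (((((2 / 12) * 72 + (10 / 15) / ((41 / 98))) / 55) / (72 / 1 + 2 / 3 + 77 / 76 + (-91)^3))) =-119742780133 / 5776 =-20731090.74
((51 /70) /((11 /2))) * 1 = 51 /385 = 0.13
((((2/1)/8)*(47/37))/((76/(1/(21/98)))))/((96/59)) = 19411/1619712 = 0.01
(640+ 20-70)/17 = 590/17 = 34.71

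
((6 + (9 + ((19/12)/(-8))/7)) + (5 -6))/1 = 9389/672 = 13.97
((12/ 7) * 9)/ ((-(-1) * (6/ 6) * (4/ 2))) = 54/ 7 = 7.71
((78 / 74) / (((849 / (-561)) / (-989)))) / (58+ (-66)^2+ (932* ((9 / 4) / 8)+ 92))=0.14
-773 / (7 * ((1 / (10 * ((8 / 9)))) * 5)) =-12368 / 63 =-196.32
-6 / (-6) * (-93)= -93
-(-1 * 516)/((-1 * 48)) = -43/4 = -10.75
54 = 54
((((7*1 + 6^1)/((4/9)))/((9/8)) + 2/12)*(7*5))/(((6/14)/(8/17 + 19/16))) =17347715/4896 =3543.24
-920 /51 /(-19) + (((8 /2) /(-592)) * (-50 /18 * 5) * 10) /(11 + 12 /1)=4899395 /4947714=0.99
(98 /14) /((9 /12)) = 28 /3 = 9.33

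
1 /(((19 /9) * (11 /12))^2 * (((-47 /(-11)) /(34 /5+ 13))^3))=124493242896 /4685012875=26.57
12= 12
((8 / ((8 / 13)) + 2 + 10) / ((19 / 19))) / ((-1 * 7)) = -25 / 7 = -3.57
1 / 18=0.06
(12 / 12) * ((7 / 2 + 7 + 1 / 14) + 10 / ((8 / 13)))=751 / 28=26.82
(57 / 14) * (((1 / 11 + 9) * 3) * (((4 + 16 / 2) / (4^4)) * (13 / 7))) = 166725 / 17248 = 9.67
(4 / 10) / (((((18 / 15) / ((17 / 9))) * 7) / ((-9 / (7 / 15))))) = -85 / 49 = -1.73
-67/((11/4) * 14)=-134/77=-1.74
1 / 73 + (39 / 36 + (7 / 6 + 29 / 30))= 14149 / 4380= 3.23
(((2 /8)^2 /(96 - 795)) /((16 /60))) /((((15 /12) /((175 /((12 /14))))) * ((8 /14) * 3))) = -8575 /268416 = -0.03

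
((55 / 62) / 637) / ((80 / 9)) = 99 / 631904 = 0.00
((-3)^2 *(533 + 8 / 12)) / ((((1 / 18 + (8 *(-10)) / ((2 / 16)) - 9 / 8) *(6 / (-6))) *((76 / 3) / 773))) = 200486826 / 876983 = 228.61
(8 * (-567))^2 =20575296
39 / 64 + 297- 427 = -8281 / 64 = -129.39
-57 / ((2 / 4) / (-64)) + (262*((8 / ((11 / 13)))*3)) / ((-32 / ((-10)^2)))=-175194 / 11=-15926.73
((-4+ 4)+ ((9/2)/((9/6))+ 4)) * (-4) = -28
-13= -13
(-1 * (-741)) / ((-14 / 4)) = -1482 / 7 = -211.71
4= 4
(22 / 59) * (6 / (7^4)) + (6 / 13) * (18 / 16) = 3831657 / 7366268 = 0.52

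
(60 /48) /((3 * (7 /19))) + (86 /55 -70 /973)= 1684211 /642180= 2.62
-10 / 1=-10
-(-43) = 43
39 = 39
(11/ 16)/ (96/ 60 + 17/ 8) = 55/ 298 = 0.18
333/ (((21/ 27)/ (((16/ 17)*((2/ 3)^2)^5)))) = 606208/ 86751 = 6.99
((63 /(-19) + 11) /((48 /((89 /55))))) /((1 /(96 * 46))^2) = 5279098368 /1045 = 5051768.77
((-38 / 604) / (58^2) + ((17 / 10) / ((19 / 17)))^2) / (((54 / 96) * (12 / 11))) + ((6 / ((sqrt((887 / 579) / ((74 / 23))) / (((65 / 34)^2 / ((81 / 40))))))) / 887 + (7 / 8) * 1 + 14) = 84500 * sqrt(874101246) / 141200645661 + 4615756301543 / 247556255400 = 18.66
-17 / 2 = -8.50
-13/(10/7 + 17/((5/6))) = -455/764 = -0.60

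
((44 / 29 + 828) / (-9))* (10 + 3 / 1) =-312728 / 261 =-1198.19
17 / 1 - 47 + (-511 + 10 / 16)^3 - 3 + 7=-68067253099 / 512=-132943853.71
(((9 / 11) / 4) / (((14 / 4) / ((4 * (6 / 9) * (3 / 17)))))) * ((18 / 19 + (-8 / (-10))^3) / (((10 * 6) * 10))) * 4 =20796 / 77721875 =0.00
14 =14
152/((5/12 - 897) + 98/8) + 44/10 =56086/13265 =4.23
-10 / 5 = -2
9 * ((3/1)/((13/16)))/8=54/13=4.15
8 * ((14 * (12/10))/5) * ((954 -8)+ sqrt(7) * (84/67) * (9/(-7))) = 635712/25 -72576 * sqrt(7)/1675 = 25313.84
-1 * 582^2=-338724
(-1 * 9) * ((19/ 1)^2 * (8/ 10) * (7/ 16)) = -22743/ 20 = -1137.15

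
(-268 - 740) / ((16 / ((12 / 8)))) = -189 / 2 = -94.50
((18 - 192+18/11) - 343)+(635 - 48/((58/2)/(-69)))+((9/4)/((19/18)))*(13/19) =54194219/230318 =235.30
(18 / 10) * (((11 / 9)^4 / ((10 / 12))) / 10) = 14641 / 30375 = 0.48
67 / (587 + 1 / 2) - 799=-938691 / 1175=-798.89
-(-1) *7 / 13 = 7 / 13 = 0.54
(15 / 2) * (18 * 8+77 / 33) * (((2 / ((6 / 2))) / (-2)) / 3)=-121.94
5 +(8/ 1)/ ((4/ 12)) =29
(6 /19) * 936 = 5616 /19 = 295.58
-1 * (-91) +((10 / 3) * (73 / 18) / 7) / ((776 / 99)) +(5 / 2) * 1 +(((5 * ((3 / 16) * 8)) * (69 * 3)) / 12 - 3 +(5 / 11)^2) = 217223129 / 985908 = 220.33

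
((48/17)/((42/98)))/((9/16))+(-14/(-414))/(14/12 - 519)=128057398/10933533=11.71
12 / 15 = 4 / 5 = 0.80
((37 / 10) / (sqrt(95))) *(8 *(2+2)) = 592 *sqrt(95) / 475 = 12.15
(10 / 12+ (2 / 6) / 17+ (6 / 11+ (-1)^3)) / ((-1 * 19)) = -149 / 7106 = -0.02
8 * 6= 48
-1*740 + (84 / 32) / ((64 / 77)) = -736.84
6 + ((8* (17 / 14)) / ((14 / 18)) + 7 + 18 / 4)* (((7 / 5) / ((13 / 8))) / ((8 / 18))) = 23889 / 455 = 52.50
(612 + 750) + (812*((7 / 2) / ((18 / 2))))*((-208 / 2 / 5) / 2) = -86494 / 45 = -1922.09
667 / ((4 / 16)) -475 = 2193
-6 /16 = -3 /8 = -0.38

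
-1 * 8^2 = -64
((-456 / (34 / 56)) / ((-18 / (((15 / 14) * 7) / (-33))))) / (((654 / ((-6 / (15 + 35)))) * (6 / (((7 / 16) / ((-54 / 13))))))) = -12103 / 396245520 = -0.00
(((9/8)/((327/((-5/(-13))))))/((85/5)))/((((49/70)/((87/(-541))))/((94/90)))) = -6815/364900172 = -0.00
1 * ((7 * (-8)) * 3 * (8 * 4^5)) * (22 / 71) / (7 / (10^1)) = -43253760 / 71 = -609207.89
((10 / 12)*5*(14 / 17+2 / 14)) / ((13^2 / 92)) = 132250 / 60333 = 2.19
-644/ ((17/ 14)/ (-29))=261464/ 17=15380.24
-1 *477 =-477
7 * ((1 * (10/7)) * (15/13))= 11.54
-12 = -12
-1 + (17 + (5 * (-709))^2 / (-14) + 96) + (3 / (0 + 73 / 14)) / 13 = -11924618105 / 13286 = -897532.60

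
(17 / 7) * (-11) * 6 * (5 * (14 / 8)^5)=-6734805 / 512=-13153.92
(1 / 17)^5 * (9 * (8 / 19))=72 / 26977283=0.00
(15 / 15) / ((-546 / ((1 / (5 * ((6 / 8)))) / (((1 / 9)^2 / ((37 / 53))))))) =-0.03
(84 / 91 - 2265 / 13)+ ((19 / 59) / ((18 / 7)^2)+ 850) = 168175555 / 248508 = 676.74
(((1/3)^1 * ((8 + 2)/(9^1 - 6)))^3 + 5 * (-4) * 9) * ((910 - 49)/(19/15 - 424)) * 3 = 10992100/10071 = 1091.46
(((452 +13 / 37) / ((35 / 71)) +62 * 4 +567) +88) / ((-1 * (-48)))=7017 / 185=37.93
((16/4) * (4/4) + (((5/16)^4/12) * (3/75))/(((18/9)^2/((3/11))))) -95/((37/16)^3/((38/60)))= -1516669110337/1752746164224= -0.87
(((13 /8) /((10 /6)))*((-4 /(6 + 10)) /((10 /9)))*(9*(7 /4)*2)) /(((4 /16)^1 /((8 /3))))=-73.71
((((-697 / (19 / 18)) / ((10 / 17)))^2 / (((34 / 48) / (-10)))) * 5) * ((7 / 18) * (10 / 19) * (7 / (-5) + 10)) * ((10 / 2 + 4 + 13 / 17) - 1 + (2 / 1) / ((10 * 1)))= -48136085506656 / 34295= -1403589021.92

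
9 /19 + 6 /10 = 102 /95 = 1.07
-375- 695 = -1070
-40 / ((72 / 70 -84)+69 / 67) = 93800 / 192153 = 0.49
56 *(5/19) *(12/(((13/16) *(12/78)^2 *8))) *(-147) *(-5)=16052400/19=844863.16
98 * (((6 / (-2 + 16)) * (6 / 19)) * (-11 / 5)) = -2772 / 95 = -29.18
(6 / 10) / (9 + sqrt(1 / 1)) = 3 / 50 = 0.06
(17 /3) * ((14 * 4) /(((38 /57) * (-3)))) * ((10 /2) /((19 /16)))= -38080 /57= -668.07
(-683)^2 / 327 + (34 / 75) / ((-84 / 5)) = 1426.54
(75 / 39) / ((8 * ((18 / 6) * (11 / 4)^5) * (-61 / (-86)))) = 275200 / 383140329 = 0.00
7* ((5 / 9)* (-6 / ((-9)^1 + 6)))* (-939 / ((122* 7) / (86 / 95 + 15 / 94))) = -2976317 / 326838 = -9.11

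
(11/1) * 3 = 33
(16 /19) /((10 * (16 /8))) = 4 /95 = 0.04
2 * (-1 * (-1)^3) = 2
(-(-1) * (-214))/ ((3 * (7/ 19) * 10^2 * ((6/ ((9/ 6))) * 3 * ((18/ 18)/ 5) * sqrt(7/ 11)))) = -2033 * sqrt(77)/ 17640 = -1.01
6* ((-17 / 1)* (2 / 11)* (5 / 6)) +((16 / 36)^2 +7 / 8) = -102515 / 7128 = -14.38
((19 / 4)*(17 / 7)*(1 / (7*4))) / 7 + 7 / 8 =5125 / 5488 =0.93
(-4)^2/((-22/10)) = -80/11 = -7.27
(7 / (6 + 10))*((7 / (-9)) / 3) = -49 / 432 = -0.11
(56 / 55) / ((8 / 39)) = 273 / 55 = 4.96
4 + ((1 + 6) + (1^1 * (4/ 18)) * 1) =101/ 9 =11.22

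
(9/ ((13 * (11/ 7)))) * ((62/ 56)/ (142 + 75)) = 9/ 4004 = 0.00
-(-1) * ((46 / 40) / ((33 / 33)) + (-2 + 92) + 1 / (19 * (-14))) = 242449 / 2660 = 91.15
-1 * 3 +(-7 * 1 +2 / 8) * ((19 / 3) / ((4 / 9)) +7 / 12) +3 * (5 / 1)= -705 / 8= -88.12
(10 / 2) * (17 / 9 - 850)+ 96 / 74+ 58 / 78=-18348530 / 4329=-4238.51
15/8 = 1.88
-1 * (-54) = 54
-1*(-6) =6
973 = 973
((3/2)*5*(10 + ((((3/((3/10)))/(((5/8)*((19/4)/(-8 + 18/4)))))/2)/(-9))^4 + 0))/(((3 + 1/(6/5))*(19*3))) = 0.35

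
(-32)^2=1024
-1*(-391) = 391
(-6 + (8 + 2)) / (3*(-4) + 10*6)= 0.08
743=743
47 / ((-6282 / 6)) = -47 / 1047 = -0.04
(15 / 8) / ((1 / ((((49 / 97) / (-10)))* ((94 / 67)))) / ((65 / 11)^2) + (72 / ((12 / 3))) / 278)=-4057482975 / 734338928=-5.53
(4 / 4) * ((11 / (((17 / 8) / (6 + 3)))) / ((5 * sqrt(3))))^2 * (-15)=-627264 / 1445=-434.09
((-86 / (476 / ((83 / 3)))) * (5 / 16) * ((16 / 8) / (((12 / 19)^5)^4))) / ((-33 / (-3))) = -670793076349907623960430699845 / 240882807845459756876562432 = -2784.73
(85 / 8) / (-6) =-85 / 48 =-1.77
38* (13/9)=494/9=54.89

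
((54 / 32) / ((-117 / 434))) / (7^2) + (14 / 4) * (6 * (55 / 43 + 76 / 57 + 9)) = 7629809 / 31304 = 243.73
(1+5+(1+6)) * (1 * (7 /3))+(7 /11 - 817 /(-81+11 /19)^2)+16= 3609182279 /77047872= 46.84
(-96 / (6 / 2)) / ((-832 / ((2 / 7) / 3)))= 0.00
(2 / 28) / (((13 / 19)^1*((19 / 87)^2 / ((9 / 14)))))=68121 / 48412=1.41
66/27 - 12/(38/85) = -4172/171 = -24.40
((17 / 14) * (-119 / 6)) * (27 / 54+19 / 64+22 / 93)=-1777639 / 71424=-24.89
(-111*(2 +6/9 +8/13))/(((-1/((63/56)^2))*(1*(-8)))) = -2997/52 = -57.63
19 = 19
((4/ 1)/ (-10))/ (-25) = 2/ 125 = 0.02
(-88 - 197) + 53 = -232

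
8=8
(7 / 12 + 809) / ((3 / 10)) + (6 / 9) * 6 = 48647 / 18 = 2702.61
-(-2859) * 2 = 5718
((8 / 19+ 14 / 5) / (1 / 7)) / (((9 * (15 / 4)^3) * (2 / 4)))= 30464 / 320625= 0.10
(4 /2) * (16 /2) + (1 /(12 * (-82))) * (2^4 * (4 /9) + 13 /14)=1982731 /123984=15.99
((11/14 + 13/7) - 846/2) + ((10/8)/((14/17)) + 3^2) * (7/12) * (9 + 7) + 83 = -5023/21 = -239.19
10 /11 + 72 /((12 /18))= 1198 /11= 108.91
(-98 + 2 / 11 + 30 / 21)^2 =9290.96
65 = 65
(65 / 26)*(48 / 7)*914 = 109680 / 7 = 15668.57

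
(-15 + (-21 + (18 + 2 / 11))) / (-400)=49 / 1100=0.04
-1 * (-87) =87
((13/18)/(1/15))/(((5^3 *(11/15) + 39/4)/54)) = 7020/1217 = 5.77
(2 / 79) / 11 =2 / 869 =0.00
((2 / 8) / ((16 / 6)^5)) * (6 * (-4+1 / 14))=-40095 / 917504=-0.04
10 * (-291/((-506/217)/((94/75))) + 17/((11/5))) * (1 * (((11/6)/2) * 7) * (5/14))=519089/138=3761.51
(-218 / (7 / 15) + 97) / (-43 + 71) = -2591 / 196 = -13.22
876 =876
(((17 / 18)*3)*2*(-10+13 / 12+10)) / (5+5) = 221 / 360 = 0.61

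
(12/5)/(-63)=-4/105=-0.04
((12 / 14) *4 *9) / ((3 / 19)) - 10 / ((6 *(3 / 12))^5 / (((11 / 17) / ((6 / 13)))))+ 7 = 17400721 / 86751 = 200.58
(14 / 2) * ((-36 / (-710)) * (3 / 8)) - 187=-265351 / 1420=-186.87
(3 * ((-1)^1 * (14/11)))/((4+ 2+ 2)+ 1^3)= -14/33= -0.42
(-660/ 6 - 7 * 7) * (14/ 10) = -1113/ 5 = -222.60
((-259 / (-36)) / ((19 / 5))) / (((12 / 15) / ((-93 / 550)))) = -8029 / 20064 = -0.40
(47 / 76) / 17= 47 / 1292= 0.04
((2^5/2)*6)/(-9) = -32/3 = -10.67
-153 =-153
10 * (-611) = -6110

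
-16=-16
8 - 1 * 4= 4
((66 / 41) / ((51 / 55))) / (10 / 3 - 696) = -1815 / 724183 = -0.00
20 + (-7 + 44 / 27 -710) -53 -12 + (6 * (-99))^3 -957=-5658830137 / 27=-209586301.37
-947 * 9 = -8523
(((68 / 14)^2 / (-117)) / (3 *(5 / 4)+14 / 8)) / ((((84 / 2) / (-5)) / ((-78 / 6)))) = -5780 / 101871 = -0.06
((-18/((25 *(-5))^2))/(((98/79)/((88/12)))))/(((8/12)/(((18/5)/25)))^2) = -3801006/11962890625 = -0.00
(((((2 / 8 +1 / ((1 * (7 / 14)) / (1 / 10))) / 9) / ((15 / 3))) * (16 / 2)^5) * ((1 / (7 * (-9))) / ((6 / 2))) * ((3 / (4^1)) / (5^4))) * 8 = -0.02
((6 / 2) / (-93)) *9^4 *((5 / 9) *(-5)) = 18225 / 31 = 587.90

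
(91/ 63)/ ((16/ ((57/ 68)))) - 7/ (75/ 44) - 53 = -1551243/ 27200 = -57.03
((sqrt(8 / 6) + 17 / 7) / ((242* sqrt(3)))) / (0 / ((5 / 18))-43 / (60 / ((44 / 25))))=-2125* sqrt(3) / 801262-125 / 57233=-0.01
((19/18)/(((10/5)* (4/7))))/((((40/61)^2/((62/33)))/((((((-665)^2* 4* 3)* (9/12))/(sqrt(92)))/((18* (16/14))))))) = 1899653214109* sqrt(23)/111919104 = 81401.80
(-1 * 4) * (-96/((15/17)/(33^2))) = 2369664/5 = 473932.80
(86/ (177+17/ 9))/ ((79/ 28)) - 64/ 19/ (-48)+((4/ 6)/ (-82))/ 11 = 18670387/ 77849365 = 0.24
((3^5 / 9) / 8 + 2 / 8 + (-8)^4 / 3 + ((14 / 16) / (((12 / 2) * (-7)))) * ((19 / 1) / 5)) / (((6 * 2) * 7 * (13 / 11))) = 516263 / 37440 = 13.79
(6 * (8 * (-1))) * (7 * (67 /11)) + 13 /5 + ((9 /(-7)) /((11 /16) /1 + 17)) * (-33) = -222436717 /108955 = -2041.55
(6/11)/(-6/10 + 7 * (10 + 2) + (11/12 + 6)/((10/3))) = 240/37609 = 0.01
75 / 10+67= 149 / 2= 74.50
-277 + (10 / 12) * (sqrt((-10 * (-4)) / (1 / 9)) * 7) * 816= -277 + 28560 * sqrt(10)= 90037.65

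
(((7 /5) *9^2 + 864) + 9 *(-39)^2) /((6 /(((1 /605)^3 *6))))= 73332 /1107225625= 0.00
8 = 8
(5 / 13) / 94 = 5 / 1222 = 0.00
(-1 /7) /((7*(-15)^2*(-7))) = 1 /77175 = 0.00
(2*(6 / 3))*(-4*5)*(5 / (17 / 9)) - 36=-247.76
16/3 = 5.33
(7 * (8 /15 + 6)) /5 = 686 /75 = 9.15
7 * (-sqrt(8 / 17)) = -14 * sqrt(34) / 17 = -4.80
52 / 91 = 4 / 7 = 0.57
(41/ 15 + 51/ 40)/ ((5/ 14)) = 11.22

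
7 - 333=-326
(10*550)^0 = 1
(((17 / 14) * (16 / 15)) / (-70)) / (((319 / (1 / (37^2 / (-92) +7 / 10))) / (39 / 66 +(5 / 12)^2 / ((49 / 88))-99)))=-595408544 / 1483838622189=-0.00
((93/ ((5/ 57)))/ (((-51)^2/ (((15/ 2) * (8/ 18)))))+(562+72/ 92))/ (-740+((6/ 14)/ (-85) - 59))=-196866985/ 278826792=-0.71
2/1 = 2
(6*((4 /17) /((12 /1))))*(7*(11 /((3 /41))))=6314 /51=123.80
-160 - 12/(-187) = -29908/187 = -159.94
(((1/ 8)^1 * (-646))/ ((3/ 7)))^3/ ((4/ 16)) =-11558505581/ 432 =-26755799.96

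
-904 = -904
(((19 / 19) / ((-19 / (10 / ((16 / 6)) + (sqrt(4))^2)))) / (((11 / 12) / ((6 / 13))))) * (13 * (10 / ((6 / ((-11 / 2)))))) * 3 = 1395 / 19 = 73.42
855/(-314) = -855/314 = -2.72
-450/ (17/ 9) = -4050/ 17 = -238.24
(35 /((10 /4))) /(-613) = -14 /613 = -0.02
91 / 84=13 / 12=1.08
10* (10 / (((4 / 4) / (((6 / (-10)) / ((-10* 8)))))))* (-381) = -1143 / 4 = -285.75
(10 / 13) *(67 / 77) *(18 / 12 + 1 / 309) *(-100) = -31121500 / 309309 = -100.62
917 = 917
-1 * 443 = -443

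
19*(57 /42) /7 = 361 /98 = 3.68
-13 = -13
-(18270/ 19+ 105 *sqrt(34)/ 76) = -18270/ 19- 105 *sqrt(34)/ 76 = -969.63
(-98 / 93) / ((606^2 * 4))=-49 / 68305896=-0.00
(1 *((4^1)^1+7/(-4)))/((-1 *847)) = -9/3388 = -0.00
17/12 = 1.42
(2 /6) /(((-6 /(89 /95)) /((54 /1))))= -267 /95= -2.81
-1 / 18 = -0.06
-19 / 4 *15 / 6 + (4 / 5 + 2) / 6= -11.41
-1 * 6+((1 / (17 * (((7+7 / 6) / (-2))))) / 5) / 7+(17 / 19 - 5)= -5597988 / 553945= -10.11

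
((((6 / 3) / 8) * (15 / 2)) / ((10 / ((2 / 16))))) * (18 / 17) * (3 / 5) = 81 / 5440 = 0.01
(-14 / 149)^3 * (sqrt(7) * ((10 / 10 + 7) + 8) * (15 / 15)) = -43904 * sqrt(7) / 3307949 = -0.04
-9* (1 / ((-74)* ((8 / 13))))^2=-1521 / 350464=-0.00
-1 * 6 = -6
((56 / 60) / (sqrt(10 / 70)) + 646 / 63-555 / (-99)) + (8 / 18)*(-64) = -969 / 77 + 14*sqrt(7) / 15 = -10.12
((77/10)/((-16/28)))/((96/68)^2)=-155771/23040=-6.76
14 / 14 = 1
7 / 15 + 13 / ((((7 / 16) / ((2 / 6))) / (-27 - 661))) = -715471 / 105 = -6814.01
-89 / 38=-2.34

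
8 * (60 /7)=480 /7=68.57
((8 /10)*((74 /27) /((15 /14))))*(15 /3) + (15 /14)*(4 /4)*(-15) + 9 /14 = -14732 /2835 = -5.20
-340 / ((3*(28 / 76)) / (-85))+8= 549268 / 21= 26155.62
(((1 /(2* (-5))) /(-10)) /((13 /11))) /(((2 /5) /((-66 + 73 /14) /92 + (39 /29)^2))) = 594649 /24489920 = 0.02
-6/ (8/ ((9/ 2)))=-27/ 8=-3.38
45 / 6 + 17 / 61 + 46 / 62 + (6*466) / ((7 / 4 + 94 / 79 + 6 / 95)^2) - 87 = 7117491460026791 / 30737080993382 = 231.56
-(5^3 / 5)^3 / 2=-15625 / 2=-7812.50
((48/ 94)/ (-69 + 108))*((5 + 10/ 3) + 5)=320/ 1833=0.17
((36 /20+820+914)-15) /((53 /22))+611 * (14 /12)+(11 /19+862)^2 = 427892077403 /573990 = 745469.57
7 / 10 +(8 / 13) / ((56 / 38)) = 1.12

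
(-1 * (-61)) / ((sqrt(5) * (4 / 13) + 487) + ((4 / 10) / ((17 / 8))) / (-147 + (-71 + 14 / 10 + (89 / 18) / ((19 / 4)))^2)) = 16075667379260977551983029747 / 128341558236573077621178631049 - 10156794196584993172468708 * sqrt(5) / 128341558236573077621178631049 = 0.13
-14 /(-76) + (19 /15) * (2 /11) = 2599 /6270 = 0.41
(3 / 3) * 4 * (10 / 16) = 5 / 2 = 2.50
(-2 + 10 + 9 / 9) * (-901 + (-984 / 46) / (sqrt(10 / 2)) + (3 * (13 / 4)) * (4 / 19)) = -153720 / 19- 4428 * sqrt(5) / 115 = -8176.62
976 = 976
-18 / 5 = -3.60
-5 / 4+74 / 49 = 0.26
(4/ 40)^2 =1/ 100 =0.01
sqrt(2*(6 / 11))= 2*sqrt(33) / 11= 1.04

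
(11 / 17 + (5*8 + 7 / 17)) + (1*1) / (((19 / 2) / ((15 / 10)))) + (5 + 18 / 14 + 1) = 109664 / 2261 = 48.50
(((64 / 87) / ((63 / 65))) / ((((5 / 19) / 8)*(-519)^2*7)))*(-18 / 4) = -63232 / 1148285943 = -0.00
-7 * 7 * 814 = -39886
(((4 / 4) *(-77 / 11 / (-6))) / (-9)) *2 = -7 / 27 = -0.26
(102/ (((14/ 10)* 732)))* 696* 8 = 554.19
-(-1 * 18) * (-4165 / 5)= -14994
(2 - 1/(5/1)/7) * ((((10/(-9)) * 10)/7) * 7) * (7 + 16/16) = -3680/21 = -175.24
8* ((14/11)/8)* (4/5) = 56/55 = 1.02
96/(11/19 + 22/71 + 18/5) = 21.39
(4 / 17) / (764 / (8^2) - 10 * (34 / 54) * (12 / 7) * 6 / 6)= 4032 / 19601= 0.21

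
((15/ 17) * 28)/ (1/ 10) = 4200/ 17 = 247.06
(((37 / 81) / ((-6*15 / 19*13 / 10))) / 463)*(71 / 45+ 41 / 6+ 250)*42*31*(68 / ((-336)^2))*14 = -662790509 / 1458116640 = -0.45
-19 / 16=-1.19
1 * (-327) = -327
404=404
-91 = -91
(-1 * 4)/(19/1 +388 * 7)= -4/2735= -0.00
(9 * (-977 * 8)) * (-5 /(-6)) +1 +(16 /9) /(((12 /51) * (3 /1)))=-1582645 /27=-58616.48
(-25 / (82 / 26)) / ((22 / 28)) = -4550 / 451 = -10.09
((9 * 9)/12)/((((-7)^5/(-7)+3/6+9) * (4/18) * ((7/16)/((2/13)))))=648/146237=0.00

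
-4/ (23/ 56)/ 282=-112/ 3243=-0.03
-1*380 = -380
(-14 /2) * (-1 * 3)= 21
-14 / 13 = -1.08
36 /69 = 12 /23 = 0.52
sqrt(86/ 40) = sqrt(215)/ 10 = 1.47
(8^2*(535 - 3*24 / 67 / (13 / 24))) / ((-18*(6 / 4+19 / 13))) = -29712448 / 46431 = -639.93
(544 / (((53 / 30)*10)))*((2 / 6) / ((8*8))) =17 / 106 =0.16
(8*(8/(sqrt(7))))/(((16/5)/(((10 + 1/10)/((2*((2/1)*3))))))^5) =10510100501*sqrt(7)/913217421312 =0.03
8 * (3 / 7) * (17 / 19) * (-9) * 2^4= -58752 / 133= -441.74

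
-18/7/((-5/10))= 36/7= 5.14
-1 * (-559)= 559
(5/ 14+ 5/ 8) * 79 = 4345/ 56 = 77.59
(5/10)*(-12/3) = -2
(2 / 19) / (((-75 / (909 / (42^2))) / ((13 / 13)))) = -101 / 139650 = -0.00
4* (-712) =-2848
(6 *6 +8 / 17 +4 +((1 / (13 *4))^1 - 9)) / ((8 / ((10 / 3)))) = 46395 / 3536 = 13.12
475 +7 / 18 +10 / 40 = 17123 / 36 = 475.64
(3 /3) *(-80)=-80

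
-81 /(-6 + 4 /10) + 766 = 21853 /28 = 780.46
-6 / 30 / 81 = -1 / 405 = -0.00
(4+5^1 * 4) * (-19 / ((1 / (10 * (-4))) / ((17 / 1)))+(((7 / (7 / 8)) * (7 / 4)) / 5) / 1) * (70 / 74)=10855152 / 37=293382.49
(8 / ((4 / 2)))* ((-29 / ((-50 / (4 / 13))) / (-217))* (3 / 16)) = -87 / 141050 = -0.00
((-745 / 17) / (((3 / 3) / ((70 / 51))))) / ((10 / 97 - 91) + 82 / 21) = 35409850 / 51211667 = 0.69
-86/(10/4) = -172/5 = -34.40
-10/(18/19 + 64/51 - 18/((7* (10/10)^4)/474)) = 6783/825257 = 0.01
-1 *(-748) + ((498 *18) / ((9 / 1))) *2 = 2740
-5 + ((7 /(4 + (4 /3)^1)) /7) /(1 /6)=-31 /8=-3.88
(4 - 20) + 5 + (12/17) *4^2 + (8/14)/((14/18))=857/833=1.03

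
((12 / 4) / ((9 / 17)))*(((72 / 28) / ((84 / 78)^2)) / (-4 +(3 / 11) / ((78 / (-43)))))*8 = -24.22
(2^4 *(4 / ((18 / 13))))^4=29948379136 / 6561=4564605.87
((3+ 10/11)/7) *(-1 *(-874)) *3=112746/77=1464.23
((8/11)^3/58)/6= 128/115797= 0.00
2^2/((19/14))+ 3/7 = 449/133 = 3.38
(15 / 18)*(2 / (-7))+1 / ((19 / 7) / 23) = 3286 / 399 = 8.24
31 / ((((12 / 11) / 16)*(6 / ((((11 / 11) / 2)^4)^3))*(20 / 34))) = 5797 / 184320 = 0.03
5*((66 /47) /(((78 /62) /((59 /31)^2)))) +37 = 1083727 /18941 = 57.22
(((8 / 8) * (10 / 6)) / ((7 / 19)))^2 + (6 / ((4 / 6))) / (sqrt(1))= 12994 / 441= 29.46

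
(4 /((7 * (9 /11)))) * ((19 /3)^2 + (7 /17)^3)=78173920 /2785671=28.06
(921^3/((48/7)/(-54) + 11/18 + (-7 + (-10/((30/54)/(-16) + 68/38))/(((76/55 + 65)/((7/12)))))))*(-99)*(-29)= -1651219894069481399202/4833820357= -341597281677.69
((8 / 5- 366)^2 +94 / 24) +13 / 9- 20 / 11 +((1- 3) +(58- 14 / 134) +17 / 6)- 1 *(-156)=88222635563 / 663300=133005.63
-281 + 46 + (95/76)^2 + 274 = 649/16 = 40.56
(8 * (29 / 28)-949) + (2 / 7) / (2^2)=-13169 / 14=-940.64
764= 764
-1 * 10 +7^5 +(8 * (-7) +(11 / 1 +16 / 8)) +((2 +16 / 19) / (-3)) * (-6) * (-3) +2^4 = 318306 / 19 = 16752.95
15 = 15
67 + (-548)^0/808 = 67.00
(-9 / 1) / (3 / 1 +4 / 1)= -9 / 7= -1.29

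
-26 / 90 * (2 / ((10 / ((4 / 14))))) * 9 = -26 / 175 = -0.15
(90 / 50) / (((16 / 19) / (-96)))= -1026 / 5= -205.20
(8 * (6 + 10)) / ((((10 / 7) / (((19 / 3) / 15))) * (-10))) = -3.78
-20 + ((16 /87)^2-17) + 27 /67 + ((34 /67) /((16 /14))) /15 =-370540483 /10142460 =-36.53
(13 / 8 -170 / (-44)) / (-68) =-483 / 5984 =-0.08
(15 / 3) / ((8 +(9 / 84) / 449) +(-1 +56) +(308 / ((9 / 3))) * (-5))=-188580 / 16984763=-0.01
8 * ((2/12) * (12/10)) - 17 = -77/5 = -15.40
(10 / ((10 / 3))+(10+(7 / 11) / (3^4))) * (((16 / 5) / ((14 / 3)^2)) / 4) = 2318 / 4851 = 0.48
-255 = -255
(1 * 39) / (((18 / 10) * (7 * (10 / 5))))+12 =569 / 42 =13.55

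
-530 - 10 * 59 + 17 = -1103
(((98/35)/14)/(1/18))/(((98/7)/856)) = 7704/35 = 220.11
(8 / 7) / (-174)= -4 / 609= -0.01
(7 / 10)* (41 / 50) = 287 / 500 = 0.57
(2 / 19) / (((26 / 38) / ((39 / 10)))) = 3 / 5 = 0.60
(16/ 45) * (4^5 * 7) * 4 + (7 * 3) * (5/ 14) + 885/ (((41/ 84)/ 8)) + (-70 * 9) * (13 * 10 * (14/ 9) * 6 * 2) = -5550101861/ 3690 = -1504092.65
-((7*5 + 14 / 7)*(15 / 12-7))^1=851 / 4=212.75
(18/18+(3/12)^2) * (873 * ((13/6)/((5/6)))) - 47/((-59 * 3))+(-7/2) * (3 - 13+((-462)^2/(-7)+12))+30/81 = 13907182909/127440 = 109127.30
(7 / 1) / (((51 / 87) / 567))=115101 / 17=6770.65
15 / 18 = 5 / 6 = 0.83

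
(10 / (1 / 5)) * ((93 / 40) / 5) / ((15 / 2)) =31 / 10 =3.10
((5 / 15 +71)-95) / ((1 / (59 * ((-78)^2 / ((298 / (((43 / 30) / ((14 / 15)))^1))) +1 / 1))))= -282711421 / 6258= -45176.00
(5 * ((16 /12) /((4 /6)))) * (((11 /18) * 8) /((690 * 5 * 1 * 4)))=11 /3105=0.00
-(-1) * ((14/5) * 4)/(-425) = -56/2125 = -0.03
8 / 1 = 8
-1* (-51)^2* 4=-10404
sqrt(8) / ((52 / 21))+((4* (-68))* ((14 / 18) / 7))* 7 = -1904 / 9+21* sqrt(2) / 26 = -210.41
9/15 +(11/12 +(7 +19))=1651/60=27.52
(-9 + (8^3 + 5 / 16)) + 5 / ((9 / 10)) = 73277 / 144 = 508.87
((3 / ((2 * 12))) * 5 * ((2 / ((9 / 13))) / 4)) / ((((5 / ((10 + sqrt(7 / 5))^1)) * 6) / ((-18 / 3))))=-65 / 72 - 13 * sqrt(35) / 720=-1.01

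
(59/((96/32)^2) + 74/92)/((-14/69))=-3047/84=-36.27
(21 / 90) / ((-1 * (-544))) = 7 / 16320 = 0.00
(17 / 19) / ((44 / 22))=17 / 38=0.45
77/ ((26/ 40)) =118.46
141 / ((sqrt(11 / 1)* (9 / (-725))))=-3424.67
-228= -228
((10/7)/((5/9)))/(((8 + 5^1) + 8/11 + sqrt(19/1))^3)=2984366869/1675653533946 -517573991*sqrt(19)/1675653533946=0.00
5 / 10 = 1 / 2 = 0.50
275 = 275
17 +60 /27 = 173 /9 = 19.22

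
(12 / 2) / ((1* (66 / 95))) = 95 / 11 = 8.64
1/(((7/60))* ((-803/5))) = -300/5621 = -0.05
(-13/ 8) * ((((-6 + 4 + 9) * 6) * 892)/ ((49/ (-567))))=704457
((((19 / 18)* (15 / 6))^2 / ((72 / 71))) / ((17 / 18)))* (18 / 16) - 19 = -847609 / 78336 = -10.82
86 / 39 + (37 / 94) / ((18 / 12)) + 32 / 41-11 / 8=1126109 / 601224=1.87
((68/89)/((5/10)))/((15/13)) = 1768/1335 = 1.32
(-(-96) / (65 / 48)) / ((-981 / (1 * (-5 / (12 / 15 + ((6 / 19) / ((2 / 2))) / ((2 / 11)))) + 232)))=-28383744 / 1707485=-16.62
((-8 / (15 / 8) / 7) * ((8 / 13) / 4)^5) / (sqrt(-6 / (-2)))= -2048 * sqrt(3) / 116957295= -0.00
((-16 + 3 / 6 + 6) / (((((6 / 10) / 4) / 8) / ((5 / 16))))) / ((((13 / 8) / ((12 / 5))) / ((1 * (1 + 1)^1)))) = -6080 / 13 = -467.69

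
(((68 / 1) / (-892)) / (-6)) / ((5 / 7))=119 / 6690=0.02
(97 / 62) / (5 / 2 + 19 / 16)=776 / 1829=0.42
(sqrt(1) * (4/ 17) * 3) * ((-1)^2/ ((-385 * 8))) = -3/ 13090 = -0.00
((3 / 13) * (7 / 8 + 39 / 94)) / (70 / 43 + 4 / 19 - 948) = -1188735 / 3778492432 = -0.00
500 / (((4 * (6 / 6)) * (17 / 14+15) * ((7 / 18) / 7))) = 31500 / 227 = 138.77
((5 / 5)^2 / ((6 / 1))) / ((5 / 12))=2 / 5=0.40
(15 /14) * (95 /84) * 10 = 2375 /196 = 12.12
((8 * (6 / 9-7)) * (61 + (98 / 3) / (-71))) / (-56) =245005 / 4473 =54.77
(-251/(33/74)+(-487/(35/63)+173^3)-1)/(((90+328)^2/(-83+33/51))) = -59785994170/24505041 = -2439.74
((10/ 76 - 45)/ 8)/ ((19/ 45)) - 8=-122933/ 5776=-21.28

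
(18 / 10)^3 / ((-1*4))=-729 / 500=-1.46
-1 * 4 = -4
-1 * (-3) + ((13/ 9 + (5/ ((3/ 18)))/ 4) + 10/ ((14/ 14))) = 395/ 18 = 21.94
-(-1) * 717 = 717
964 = 964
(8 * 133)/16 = 133/2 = 66.50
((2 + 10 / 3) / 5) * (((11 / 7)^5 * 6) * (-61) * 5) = -314371552 / 16807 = -18704.80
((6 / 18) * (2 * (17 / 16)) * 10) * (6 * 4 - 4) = 425 / 3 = 141.67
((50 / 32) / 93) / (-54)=-25 / 80352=-0.00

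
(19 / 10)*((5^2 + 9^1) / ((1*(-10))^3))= -323 / 5000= -0.06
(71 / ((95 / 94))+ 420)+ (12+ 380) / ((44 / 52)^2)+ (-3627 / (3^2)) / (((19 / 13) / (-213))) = 36160671 / 605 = 59769.70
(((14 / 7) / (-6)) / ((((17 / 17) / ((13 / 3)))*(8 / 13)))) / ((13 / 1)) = -13 / 72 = -0.18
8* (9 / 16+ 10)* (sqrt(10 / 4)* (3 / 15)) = 169* sqrt(10) / 20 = 26.72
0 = 0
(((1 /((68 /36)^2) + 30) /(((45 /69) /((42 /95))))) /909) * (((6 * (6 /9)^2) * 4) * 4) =0.96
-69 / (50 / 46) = -63.48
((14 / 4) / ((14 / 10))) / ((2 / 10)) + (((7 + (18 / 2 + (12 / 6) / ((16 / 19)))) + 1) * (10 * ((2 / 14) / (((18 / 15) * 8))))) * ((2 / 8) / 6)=407075 / 32256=12.62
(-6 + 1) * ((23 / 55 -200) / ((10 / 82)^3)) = 756545817 / 1375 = 550215.14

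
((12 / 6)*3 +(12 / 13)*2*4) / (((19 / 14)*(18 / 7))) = 2842 / 741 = 3.84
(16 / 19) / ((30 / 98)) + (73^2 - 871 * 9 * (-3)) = 8221894 / 285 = 28848.75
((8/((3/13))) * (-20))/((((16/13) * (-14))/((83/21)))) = 70135/441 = 159.04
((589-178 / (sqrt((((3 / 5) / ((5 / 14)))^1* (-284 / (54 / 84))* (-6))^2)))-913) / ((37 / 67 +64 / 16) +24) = -1208503187 / 106485232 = -11.35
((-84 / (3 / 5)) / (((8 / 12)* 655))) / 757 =-0.00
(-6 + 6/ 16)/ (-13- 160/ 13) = 585/ 2632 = 0.22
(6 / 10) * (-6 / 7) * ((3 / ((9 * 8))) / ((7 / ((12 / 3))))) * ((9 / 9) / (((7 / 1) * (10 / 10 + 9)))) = -3 / 17150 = -0.00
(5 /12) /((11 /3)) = 5 /44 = 0.11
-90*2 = -180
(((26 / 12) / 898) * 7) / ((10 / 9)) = 273 / 17960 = 0.02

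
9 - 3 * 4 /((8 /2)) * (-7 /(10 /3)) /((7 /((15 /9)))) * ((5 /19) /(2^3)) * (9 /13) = 35703 /3952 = 9.03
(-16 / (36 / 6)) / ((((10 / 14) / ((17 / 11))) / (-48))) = 276.95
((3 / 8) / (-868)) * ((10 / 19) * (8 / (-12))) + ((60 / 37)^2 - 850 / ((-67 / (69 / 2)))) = 1332129389615 / 3025391432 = 440.32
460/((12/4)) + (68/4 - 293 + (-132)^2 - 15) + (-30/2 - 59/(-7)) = 362875/21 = 17279.76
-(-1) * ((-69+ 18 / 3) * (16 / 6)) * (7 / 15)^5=-941192 / 253125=-3.72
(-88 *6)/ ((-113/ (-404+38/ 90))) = -3196336/ 1695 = -1885.74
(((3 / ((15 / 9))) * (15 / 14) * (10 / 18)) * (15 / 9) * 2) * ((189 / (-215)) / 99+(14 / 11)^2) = 29935 / 5203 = 5.75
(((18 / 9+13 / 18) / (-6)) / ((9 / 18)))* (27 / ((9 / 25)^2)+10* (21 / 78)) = -201635 / 1053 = -191.49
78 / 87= 26 / 29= 0.90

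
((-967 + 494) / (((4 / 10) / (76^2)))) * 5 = -34150600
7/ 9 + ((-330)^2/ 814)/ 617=204353/ 205461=0.99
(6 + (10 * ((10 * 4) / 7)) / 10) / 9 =82 / 63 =1.30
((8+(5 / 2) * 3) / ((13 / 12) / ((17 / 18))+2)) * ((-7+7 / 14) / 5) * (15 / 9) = -6851 / 642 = -10.67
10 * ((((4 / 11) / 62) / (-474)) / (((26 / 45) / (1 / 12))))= -25 / 1400828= -0.00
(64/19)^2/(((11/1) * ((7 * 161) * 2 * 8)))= 0.00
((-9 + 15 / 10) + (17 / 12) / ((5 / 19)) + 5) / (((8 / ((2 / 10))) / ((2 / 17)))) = 173 / 20400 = 0.01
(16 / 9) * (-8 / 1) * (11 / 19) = -1408 / 171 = -8.23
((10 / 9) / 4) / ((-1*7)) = -5 / 126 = -0.04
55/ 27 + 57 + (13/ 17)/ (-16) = 433217/ 7344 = 58.99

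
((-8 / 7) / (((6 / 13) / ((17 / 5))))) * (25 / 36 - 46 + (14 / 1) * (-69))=1149421 / 135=8514.23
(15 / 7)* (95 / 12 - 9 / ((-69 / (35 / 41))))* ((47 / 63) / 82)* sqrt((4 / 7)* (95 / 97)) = 21348575* sqrt(64505) / 46308840228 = 0.12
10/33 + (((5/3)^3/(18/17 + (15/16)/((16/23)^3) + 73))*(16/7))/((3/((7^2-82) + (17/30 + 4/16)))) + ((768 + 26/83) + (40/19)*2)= 1948572704950429640/2526186498628023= 771.35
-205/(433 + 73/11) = -2255/4836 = -0.47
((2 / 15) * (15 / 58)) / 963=1 / 27927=0.00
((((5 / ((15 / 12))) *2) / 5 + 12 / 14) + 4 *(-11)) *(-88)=127952 / 35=3655.77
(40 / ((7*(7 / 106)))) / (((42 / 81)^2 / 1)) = 321.84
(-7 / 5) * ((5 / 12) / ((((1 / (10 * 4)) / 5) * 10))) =-35 / 3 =-11.67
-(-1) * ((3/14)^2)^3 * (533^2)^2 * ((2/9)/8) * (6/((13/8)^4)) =21973117536/117649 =186768.42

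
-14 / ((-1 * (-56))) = -1 / 4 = -0.25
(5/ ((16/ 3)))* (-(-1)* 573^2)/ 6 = 1641645/ 32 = 51301.41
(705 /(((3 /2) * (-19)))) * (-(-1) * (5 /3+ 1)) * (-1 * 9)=11280 /19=593.68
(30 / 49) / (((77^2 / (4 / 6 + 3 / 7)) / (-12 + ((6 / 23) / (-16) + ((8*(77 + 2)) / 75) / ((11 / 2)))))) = -227357 / 191743860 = -0.00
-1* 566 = -566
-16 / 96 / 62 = -1 / 372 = -0.00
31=31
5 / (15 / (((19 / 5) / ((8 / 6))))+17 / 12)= 0.75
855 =855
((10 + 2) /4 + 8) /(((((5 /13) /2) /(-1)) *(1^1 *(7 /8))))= -2288 /35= -65.37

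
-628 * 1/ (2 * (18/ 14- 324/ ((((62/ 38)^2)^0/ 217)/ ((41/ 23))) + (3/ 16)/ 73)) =59047072/ 23568124269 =0.00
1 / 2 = 0.50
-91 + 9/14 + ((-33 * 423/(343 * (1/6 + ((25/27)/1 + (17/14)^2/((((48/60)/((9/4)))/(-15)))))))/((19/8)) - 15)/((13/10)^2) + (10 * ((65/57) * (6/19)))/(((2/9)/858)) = 61012931809221695/4419686090638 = 13804.81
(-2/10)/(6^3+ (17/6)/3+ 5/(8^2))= -576/625025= -0.00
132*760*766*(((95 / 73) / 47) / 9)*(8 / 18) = 9733715200 / 92637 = 105073.73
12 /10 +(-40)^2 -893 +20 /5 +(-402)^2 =162316.20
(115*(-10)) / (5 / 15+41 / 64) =-220800 / 187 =-1180.75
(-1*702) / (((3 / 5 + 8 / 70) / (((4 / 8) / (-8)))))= 2457 / 40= 61.42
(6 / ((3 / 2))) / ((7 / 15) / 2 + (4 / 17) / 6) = 2040 / 139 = 14.68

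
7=7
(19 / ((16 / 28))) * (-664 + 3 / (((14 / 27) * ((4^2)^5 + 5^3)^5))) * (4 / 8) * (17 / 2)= -47018852850335826977130421927076845 / 501098808506054224616790970272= -93831.50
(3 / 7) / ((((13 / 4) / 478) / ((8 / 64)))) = 717 / 91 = 7.88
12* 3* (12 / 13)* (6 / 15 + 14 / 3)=10944 / 65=168.37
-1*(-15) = 15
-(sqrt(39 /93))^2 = -13 /31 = -0.42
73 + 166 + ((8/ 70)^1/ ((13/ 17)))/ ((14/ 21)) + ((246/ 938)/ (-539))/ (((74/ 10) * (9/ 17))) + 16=465499846436/ 1823887065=255.22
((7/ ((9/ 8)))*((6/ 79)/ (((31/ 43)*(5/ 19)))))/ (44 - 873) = -91504/ 30453315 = -0.00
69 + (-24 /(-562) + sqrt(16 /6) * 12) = 8 * sqrt(6) + 19401 /281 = 88.64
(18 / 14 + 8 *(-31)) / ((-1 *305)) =1727 / 2135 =0.81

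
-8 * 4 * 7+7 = -217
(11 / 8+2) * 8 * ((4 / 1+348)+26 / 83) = 789534 / 83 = 9512.46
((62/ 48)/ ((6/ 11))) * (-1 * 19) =-6479/ 144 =-44.99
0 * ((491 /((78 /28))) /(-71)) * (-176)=0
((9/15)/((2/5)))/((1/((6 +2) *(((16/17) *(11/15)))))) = 704/85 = 8.28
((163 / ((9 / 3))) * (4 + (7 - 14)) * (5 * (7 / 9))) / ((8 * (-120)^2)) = -1141 / 207360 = -0.01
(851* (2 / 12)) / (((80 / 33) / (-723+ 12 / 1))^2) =156162008673 / 12800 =12200156.93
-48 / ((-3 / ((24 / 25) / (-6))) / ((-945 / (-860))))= -3024 / 1075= -2.81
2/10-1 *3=-14/5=-2.80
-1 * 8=-8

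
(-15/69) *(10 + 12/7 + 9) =-725/161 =-4.50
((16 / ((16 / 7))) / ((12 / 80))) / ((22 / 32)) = 2240 / 33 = 67.88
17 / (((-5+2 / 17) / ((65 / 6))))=-18785 / 498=-37.72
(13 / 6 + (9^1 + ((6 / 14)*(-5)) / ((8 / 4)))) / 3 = 212 / 63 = 3.37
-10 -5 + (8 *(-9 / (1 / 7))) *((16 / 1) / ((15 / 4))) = -2165.40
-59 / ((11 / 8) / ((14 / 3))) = -6608 / 33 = -200.24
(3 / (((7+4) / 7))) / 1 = 21 / 11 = 1.91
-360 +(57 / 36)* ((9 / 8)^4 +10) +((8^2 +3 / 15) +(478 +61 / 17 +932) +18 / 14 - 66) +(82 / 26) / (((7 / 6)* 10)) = 407455643701 / 380190720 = 1071.71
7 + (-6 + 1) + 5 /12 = 29 /12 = 2.42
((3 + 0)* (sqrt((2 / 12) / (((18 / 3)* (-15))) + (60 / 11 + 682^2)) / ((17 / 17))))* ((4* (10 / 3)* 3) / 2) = 2* sqrt(455873376585) / 33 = 40920.24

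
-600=-600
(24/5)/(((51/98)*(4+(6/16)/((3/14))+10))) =448/765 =0.59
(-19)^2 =361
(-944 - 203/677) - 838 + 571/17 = -20125922/11509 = -1748.71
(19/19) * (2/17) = 2/17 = 0.12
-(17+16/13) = -237/13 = -18.23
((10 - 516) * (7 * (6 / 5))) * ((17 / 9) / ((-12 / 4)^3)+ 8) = -13650868 / 405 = -33705.85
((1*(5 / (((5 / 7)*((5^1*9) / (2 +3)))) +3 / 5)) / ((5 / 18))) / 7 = 124 / 175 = 0.71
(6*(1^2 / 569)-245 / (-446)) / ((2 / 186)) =13213533 / 253774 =52.07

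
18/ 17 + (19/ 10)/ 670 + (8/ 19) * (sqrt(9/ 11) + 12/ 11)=24 * sqrt(11)/ 209 + 36207307/ 23805100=1.90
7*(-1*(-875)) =6125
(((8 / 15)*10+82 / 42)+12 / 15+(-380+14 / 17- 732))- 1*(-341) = -453444 / 595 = -762.09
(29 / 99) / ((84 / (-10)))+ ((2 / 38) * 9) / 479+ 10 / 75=18816857 / 189209790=0.10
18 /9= 2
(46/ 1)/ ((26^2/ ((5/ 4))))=115/ 1352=0.09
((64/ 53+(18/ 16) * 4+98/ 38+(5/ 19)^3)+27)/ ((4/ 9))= 231015933/ 2908216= 79.44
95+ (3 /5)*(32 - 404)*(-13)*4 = 58507 /5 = 11701.40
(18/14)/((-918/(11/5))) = -11/3570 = -0.00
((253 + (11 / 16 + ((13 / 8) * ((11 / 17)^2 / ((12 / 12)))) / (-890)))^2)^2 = 4640688338019442528201275835617841 / 1120447115573159119360000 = 4141818273.72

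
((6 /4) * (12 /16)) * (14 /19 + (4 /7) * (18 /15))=4257 /2660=1.60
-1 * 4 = -4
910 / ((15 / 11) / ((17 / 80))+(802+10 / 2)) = 170170 / 152109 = 1.12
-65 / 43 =-1.51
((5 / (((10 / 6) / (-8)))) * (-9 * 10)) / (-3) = -720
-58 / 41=-1.41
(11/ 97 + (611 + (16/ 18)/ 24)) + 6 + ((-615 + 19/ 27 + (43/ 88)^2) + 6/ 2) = 123573539/ 20281536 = 6.09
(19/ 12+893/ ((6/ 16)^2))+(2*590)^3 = 59149380665/ 36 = 1643038351.81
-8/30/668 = -1/2505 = -0.00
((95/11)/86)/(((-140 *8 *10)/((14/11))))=-19/1664960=-0.00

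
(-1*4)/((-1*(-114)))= -2/57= -0.04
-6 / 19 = -0.32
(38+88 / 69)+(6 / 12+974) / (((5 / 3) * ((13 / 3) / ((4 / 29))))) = 7529008 / 130065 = 57.89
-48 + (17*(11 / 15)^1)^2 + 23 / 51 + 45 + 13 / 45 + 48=85492 / 425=201.16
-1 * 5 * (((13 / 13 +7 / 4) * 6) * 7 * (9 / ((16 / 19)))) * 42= -4147605 / 16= -259225.31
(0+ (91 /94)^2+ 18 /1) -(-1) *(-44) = -221455 /8836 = -25.06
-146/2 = -73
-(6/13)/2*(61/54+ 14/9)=-145/234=-0.62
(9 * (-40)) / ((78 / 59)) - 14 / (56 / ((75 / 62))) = -878895 / 3224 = -272.61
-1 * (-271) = 271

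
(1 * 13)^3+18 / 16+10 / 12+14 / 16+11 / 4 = 26431 / 12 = 2202.58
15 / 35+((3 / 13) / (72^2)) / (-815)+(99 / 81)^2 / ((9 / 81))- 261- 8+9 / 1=-31542925447 / 128157120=-246.13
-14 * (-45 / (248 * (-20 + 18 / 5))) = -1575 / 10168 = -0.15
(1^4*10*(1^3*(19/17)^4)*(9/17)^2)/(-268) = -52780005/3234434246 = -0.02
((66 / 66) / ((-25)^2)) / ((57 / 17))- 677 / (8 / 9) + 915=43712011 / 285000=153.38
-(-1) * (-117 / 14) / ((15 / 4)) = -78 / 35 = -2.23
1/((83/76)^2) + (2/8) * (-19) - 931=-25762423/27556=-934.91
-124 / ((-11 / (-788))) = -8882.91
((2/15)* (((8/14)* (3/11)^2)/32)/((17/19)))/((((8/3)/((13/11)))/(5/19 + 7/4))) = 1053/5962880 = 0.00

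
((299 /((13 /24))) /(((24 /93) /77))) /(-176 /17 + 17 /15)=-41999265 /2351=-17864.43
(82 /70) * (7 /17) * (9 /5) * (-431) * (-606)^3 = 35393336799624 /425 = 83278439528.53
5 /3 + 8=29 /3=9.67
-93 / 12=-31 / 4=-7.75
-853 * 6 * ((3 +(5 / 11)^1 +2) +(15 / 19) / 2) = -6256755 / 209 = -29936.63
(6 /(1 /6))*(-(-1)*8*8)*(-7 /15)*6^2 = -193536 /5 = -38707.20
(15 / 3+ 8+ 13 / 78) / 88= 79 / 528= 0.15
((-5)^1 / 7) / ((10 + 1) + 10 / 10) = -5 / 84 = -0.06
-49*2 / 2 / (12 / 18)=-147 / 2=-73.50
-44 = -44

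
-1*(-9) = 9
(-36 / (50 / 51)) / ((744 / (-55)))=1683 / 620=2.71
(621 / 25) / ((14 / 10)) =621 / 35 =17.74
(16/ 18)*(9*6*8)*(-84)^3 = -227598336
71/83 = 0.86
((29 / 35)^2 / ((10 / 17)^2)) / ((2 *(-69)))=-243049 / 16905000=-0.01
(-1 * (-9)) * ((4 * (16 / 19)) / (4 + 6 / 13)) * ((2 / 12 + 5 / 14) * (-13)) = -178464 / 3857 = -46.27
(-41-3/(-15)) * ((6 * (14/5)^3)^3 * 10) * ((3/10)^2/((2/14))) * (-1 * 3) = 86033590538821632/48828125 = 1761967934.24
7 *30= 210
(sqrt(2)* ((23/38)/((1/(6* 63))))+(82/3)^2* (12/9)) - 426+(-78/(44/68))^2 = 4347* sqrt(2)/19+49336126/3267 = 15424.91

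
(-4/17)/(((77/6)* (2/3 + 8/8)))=-72/6545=-0.01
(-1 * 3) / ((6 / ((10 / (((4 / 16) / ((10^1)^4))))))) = -200000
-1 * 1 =-1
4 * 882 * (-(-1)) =3528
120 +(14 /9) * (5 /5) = 1094 /9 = 121.56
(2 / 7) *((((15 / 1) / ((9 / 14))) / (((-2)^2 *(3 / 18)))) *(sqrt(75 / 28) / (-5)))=-5 *sqrt(21) / 7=-3.27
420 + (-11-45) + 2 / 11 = 364.18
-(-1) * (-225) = -225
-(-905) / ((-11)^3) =-905 / 1331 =-0.68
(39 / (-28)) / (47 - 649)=39 / 16856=0.00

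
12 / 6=2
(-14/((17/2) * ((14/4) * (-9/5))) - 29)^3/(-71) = 334.30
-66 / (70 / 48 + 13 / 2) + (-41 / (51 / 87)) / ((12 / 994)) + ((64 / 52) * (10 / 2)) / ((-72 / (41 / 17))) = -4408317689 / 759798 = -5801.96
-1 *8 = -8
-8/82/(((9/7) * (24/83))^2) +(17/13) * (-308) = -403.48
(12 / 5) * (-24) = -288 / 5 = -57.60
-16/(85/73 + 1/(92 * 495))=-53190720/3870973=-13.74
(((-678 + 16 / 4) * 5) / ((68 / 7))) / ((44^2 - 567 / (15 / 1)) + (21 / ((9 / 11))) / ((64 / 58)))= -2830800 / 15679117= -0.18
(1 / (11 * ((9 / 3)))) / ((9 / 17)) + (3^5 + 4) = 73376 / 297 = 247.06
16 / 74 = 8 / 37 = 0.22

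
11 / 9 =1.22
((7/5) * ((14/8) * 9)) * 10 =441/2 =220.50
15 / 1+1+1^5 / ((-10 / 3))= 157 / 10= 15.70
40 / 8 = 5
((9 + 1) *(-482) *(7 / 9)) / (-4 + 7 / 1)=-33740 / 27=-1249.63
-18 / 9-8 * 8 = -66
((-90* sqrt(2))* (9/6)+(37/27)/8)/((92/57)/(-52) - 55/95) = 312.71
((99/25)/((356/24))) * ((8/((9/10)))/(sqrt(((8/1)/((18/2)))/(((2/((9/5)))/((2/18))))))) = 1584 * sqrt(5)/445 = 7.96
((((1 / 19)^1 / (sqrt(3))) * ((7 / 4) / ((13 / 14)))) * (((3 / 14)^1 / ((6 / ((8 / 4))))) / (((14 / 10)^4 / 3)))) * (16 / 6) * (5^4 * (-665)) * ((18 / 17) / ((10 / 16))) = -37500000 * sqrt(3) / 10829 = -5997.96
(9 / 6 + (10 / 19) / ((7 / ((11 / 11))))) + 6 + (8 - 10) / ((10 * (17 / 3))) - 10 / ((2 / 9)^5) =-3336380909 / 180880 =-18445.27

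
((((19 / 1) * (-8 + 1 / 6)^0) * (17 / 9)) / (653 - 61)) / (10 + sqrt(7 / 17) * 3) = 27455 / 4360968 - 323 * sqrt(119) / 2907312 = 0.01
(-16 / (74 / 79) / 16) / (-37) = 79 / 2738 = 0.03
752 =752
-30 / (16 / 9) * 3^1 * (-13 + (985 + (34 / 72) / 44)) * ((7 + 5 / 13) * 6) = -623564325 / 286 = -2180294.84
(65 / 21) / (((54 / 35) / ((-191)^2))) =11856325 / 162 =73187.19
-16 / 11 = -1.45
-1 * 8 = -8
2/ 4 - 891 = -1781/ 2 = -890.50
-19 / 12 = -1.58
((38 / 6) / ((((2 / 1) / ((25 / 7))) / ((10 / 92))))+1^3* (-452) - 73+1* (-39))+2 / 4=-1086307 / 1932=-562.27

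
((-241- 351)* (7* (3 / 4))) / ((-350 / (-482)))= -107004 / 25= -4280.16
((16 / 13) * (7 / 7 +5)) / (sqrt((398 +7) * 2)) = 16 * sqrt(10) / 195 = 0.26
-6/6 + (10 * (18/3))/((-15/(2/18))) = -13/9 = -1.44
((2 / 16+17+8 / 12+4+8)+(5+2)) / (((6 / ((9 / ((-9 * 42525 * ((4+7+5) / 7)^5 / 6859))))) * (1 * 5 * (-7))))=2077378471 / 4586471424000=0.00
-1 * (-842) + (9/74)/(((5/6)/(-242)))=149236/185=806.68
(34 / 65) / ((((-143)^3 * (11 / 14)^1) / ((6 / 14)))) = -204 / 2090808005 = -0.00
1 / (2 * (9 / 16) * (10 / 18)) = 8 / 5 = 1.60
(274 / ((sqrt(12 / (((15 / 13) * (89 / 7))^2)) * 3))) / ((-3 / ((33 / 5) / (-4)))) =134123 * sqrt(3) / 1092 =212.74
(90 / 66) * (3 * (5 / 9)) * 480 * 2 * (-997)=-23928000 / 11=-2175272.73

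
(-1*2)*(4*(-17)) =136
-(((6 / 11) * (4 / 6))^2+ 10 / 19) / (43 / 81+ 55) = -0.01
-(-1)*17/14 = 17/14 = 1.21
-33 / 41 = -0.80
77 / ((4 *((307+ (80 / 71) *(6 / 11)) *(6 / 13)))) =111683 / 823704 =0.14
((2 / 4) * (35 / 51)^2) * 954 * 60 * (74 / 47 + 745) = 136689199500 / 13583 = 10063255.50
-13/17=-0.76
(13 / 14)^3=2197 / 2744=0.80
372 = 372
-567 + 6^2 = -531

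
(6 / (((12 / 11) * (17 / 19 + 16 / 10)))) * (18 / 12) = 1045 / 316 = 3.31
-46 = -46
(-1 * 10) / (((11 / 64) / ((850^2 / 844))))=-115600000 / 2321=-49806.12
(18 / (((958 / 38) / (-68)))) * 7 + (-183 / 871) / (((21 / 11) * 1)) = -992864233 / 2920463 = -339.97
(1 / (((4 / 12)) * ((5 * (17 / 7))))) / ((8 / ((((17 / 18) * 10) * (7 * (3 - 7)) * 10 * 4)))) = -326.67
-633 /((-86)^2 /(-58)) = 18357 /3698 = 4.96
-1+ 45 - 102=-58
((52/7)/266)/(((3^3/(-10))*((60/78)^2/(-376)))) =826072/125685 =6.57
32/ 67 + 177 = 11891/ 67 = 177.48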